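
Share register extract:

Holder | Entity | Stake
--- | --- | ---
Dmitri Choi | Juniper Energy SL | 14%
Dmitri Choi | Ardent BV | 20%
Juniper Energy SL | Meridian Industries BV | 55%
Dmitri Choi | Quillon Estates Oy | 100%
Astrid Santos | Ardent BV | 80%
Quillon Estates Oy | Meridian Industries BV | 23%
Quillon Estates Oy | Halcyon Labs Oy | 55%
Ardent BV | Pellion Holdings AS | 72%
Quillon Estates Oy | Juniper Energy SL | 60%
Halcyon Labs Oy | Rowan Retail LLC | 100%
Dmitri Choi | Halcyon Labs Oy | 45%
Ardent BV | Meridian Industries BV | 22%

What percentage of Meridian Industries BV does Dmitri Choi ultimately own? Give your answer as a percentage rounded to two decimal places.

68.10%

Dmitri reaches Meridian along 4 paths.
Via Juniper: 14% × 55% = 7.7%.
Via Quillon → Juniper: 100% × 60% × 55% = 33%.
Via Ardent: 20% × 22% = 4.4%.
Via Quillon: 100% × 23% = 23%.
Total: 7.7% + 33% + 4.4% + 23% = 68.1%.
Rounded: 68.10%.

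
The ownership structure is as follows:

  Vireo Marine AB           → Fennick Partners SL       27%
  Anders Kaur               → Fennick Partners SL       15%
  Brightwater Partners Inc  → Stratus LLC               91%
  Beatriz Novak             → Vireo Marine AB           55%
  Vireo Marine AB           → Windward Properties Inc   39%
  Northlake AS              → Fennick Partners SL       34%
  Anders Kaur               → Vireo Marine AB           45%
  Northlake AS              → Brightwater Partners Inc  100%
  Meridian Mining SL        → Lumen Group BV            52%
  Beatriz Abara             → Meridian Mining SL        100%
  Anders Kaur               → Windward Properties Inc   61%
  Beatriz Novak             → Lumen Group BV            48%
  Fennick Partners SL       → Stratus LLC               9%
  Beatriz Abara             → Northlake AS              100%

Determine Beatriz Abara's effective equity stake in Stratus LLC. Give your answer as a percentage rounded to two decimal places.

Beatriz Abara reaches Stratus along 2 paths.
Via Northlake → Fennick: 100% × 34% × 9% = 3.06%.
Via Northlake → Brightwater: 100% × 100% × 91% = 91%.
Total: 3.06% + 91% = 94.06%.

94.06%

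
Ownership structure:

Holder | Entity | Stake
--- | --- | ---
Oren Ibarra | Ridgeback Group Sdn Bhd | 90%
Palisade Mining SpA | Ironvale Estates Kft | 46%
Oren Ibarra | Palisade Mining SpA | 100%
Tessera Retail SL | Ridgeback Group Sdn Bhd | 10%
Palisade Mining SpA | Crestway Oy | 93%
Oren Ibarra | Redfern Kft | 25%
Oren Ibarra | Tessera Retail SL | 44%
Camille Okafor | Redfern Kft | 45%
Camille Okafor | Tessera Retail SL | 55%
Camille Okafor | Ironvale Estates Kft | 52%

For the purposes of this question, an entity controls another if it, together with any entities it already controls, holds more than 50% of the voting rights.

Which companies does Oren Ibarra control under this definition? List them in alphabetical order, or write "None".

Oren holds 100% of Palisade, so Oren controls Palisade.
Oren holds 90% of Ridgeback, so Oren controls Ridgeback.
Palisade holds 93% of Crestway, so Oren controls Crestway.
No other company's threshold is met.

Crestway Oy, Palisade Mining SpA, Ridgeback Group Sdn Bhd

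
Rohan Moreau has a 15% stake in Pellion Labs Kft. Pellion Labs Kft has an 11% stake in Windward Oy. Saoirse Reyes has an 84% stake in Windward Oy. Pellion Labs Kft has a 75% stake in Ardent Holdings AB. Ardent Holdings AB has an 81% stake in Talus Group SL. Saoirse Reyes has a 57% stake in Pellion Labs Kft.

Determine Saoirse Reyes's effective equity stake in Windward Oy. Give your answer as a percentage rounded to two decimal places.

Saoirse reaches Windward along 2 paths.
Direct stake: 84% = 84%.
Via Pellion: 57% × 11% = 6.27%.
Total: 84% + 6.27% = 90.27%.

90.27%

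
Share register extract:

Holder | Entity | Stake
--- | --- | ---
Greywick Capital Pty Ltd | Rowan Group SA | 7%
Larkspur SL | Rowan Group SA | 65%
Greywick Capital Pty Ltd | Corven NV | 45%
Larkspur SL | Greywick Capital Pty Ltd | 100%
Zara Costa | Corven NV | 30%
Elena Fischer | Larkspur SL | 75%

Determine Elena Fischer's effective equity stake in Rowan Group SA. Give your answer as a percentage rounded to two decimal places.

Elena reaches Rowan along 2 paths.
Via Larkspur: 75% × 65% = 48.75%.
Via Larkspur → Greywick: 75% × 100% × 7% = 5.25%.
Total: 48.75% + 5.25% = 54%.
Rounded: 54.00%.

54.00%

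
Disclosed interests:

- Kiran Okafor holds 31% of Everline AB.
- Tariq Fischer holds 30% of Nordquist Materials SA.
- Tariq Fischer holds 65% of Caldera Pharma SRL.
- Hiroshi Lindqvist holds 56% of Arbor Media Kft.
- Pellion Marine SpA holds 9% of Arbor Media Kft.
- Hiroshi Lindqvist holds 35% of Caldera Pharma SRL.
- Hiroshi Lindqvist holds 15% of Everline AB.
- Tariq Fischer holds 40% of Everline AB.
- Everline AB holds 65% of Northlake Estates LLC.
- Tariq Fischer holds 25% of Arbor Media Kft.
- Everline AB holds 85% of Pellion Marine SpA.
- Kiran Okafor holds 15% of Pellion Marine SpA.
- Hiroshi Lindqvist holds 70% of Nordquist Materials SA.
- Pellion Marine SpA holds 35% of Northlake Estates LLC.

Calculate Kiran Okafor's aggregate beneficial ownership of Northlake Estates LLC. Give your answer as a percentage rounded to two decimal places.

Kiran reaches Northlake along 3 paths.
Via Pellion: 15% × 35% = 5.25%.
Via Everline → Pellion: 31% × 85% × 35% = 9.2225%.
Via Everline: 31% × 65% = 20.15%.
Total: 5.25% + 9.2225% + 20.15% = 34.6225%.
Rounded: 34.62%.

34.62%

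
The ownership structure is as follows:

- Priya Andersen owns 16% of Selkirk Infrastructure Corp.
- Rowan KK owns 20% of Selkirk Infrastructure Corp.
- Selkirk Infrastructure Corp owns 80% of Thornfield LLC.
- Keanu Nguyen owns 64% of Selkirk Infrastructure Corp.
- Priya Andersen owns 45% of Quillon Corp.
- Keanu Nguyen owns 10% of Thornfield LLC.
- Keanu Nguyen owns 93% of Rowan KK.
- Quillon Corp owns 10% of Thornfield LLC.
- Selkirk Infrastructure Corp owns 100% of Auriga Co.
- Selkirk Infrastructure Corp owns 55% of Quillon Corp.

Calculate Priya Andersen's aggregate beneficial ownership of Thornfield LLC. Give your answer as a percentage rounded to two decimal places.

18.18%

Priya reaches Thornfield along 3 paths.
Via Selkirk: 16% × 80% = 12.8%.
Via Selkirk → Quillon: 16% × 55% × 10% = 0.88%.
Via Quillon: 45% × 10% = 4.5%.
Total: 12.8% + 0.88% + 4.5% = 18.18%.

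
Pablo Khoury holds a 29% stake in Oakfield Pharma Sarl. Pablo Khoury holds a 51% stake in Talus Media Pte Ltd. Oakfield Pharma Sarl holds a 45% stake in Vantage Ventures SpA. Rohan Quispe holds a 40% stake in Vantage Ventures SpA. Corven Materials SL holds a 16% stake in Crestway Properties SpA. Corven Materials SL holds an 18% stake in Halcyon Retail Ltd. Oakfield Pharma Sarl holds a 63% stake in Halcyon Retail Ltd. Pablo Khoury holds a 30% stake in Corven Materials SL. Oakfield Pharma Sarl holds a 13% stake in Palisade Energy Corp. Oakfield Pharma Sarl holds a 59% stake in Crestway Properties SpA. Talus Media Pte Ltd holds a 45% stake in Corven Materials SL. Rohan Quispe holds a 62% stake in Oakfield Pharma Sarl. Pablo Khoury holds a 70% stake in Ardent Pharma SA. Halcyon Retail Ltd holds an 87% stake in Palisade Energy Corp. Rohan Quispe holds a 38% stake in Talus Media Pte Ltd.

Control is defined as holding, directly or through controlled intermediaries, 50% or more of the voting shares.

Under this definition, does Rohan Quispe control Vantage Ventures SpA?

Yes

Rohan holds 62% of Oakfield, so Rohan controls Oakfield.
Rohan and Oakfield together hold 40% + 45% = 85% of Vantage, so Rohan controls Vantage.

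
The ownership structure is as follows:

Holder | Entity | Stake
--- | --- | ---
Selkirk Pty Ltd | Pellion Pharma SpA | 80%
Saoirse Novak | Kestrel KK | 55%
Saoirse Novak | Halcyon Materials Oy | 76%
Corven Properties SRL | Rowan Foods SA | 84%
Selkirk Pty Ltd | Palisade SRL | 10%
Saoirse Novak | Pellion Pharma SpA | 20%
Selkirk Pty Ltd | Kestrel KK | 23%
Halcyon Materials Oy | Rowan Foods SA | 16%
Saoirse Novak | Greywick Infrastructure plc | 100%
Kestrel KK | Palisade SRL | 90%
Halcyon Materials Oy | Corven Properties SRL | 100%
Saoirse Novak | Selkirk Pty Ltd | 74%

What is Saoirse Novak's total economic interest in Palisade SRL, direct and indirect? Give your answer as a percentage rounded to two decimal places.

72.22%

Saoirse reaches Palisade along 3 paths.
Via Selkirk: 74% × 10% = 7.4%.
Via Kestrel: 55% × 90% = 49.5%.
Via Selkirk → Kestrel: 74% × 23% × 90% = 15.318%.
Total: 7.4% + 49.5% + 15.318% = 72.218%.
Rounded: 72.22%.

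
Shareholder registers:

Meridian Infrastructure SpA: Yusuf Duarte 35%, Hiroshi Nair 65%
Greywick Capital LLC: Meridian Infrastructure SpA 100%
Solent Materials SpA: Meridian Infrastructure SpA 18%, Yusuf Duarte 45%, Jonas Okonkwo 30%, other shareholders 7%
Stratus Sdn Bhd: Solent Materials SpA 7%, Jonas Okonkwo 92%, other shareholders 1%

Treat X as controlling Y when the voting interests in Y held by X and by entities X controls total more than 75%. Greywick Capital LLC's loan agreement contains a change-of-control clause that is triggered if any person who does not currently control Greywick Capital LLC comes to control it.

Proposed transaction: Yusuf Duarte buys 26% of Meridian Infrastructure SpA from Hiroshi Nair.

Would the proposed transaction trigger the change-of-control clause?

No

The purchase adds only to Yusuf's holdings (Hiroshi's stake shrinks), so Yusuf is the only person who could newly come to control Greywick.
Yusuf's largest direct stake is 45% in Solent, which does not meet the threshold, so Yusuf controls no company.
Neither Yusuf nor any entity Yusuf controls holds any voting interest in Greywick.
So before the transaction, Yusuf does not control Greywick.
After the purchase, Yusuf's direct stake in Meridian rises to 35% + 26% = 61%, and Hiroshi's stake falls to 39%.
Yusuf's side now holds 61% of Meridian, not > 75%, so Yusuf still does not control Meridian.
After the transaction, neither Yusuf nor any entity Yusuf controls holds a voting interest in Greywick, so Yusuf still does not control it.
No new person acquires control, so the clause is not triggered.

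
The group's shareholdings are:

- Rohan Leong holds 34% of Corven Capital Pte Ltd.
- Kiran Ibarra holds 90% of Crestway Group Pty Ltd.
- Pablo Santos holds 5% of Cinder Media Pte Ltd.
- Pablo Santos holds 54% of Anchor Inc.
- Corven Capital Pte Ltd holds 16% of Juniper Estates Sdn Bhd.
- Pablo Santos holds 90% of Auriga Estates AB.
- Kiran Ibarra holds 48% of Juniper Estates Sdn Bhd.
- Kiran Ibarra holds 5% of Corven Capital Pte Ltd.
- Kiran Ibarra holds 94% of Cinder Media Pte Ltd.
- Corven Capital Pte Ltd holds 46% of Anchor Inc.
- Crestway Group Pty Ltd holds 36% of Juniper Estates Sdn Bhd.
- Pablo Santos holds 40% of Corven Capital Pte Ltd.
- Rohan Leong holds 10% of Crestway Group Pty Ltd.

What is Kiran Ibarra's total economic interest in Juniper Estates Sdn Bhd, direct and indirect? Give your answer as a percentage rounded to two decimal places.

81.20%

Kiran reaches Juniper along 3 paths.
Via Crestway: 90% × 36% = 32.4%.
Direct stake: 48% = 48%.
Via Corven: 5% × 16% = 0.8%.
Total: 32.4% + 48% + 0.8% = 81.2%.
Rounded: 81.20%.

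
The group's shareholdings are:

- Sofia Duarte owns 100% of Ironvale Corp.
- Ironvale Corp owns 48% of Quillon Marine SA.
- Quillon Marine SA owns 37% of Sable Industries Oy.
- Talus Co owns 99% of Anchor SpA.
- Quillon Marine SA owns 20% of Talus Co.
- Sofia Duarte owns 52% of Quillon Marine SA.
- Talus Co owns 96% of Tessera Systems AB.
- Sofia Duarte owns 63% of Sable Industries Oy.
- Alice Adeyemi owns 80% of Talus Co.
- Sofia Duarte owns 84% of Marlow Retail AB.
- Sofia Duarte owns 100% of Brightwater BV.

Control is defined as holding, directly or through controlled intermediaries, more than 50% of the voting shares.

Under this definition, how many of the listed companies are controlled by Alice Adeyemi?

3

Alice holds 80% of Talus, so Alice controls Talus.
Talus holds 96% of Tessera, so Alice controls Tessera.
Talus holds 99% of Anchor, so Alice controls Anchor.
No other company's threshold is met.
Alice controls 3 companies.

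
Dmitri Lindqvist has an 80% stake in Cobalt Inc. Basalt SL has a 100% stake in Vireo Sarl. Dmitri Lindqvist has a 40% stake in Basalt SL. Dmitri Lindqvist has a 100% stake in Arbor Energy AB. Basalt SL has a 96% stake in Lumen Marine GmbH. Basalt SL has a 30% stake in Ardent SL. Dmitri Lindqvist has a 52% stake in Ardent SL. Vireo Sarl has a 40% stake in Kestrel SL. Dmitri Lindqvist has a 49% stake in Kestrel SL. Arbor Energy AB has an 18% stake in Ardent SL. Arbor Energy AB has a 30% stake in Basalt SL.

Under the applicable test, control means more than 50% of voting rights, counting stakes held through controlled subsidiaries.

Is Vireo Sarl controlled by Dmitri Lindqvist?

Dmitri holds 100% of Arbor, so Dmitri controls Arbor.
Dmitri and Arbor together hold 40% + 30% = 70% of Basalt, so Dmitri controls Basalt.
Basalt holds 100% of Vireo, so Dmitri controls Vireo.

Yes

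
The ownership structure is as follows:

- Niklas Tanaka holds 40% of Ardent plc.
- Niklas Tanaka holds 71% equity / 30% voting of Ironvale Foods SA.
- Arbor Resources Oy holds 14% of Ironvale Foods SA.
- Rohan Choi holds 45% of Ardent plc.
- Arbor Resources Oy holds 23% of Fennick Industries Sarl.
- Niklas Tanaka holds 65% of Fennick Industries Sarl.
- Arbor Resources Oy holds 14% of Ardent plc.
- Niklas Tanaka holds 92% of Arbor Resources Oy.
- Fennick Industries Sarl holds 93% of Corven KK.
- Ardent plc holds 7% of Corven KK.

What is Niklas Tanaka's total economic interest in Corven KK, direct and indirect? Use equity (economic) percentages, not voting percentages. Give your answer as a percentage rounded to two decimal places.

83.83%

Niklas reaches Corven along 4 paths.
Via Arbor → Fennick: 92% × 23% × 93% = 19.6788%.
Via Fennick: 65% × 93% = 60.45%.
Via Arbor → Ardent: 92% × 14% × 7% = 0.9016%.
Via Ardent: 40% × 7% = 2.8%.
Total: 19.6788% + 60.45% + 0.9016% + 2.8% = 83.8304%.
Rounded: 83.83%.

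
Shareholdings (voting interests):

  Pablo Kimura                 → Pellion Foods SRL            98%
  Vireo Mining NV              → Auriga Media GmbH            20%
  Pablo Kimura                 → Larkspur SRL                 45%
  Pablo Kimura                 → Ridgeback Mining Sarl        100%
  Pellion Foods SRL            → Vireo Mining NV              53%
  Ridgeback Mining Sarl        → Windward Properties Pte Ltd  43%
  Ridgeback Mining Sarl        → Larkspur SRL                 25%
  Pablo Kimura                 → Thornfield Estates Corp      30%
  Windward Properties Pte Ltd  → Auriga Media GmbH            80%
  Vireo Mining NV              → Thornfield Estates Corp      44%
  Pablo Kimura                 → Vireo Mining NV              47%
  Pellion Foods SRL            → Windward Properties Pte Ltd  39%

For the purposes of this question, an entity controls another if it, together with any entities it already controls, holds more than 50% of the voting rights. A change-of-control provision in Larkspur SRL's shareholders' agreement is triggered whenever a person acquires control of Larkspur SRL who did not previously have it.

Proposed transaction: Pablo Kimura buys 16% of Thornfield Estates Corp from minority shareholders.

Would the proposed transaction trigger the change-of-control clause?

The purchase changes only Pablo's holdings, so Pablo is the only person who could newly come to control Larkspur.
Pablo holds 100% of Ridgeback, so Pablo controls Ridgeback.
Pablo and Ridgeback together hold 45% + 25% = 70% of Larkspur, so Pablo controls Larkspur.
So Pablo already controls Larkspur before the transaction.
After the purchase, Pablo's direct stake in Thornfield rises to 30% + 16% = 46%.
Pablo controlled Larkspur already, so this is not a new person acquiring control; every other person's position is unchanged or reduced.
No new person acquires control, so the clause is not triggered.

No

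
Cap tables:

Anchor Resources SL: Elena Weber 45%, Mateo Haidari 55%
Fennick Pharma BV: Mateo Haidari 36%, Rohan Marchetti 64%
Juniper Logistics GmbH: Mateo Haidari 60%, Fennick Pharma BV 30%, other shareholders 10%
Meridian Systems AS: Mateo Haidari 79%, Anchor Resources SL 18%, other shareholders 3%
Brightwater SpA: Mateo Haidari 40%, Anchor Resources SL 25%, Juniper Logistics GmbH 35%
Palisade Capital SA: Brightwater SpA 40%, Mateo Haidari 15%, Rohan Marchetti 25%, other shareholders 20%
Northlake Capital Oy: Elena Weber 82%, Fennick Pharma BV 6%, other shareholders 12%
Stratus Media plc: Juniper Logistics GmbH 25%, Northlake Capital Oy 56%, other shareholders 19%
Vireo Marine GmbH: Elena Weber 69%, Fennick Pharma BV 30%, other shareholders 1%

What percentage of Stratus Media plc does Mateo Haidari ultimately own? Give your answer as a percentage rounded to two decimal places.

Mateo reaches Stratus along 3 paths.
Via Juniper: 60% × 25% = 15%.
Via Fennick → Juniper: 36% × 30% × 25% = 2.7%.
Via Fennick → Northlake: 36% × 6% × 56% = 1.2096%.
Total: 15% + 2.7% + 1.2096% = 18.9096%.
Rounded: 18.91%.

18.91%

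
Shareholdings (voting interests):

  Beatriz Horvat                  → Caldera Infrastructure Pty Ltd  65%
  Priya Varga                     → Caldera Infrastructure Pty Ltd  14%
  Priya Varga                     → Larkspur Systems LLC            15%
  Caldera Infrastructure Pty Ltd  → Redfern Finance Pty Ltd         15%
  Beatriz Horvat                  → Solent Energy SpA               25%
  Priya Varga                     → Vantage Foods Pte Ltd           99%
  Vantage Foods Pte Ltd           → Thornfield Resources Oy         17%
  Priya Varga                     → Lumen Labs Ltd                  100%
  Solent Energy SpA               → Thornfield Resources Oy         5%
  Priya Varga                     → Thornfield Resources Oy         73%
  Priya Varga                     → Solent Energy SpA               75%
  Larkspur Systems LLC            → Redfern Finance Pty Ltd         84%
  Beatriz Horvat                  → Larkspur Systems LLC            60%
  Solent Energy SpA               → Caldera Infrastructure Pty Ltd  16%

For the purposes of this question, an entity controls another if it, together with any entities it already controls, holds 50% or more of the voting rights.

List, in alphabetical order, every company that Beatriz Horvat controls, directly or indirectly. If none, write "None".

Beatriz holds 60% of Larkspur, so Beatriz controls Larkspur.
Beatriz holds 65% of Caldera, so Beatriz controls Caldera.
Caldera and Larkspur together hold 15% + 84% = 99% of Redfern, so Beatriz controls Redfern.
No other company's threshold is met.

Caldera Infrastructure Pty Ltd, Larkspur Systems LLC, Redfern Finance Pty Ltd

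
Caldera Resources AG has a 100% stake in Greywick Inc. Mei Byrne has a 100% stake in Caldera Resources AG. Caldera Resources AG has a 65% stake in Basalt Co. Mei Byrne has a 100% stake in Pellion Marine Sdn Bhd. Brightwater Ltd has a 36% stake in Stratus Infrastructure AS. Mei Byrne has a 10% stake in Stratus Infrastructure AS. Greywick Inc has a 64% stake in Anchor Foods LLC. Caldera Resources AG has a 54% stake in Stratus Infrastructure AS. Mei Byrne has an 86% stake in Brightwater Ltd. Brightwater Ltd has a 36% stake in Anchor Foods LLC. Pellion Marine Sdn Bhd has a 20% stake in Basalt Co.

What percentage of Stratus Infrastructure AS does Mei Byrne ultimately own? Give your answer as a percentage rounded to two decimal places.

94.96%

Mei reaches Stratus along 3 paths.
Via Caldera: 100% × 54% = 54%.
Direct stake: 10% = 10%.
Via Brightwater: 86% × 36% = 30.96%.
Total: 54% + 10% + 30.96% = 94.96%.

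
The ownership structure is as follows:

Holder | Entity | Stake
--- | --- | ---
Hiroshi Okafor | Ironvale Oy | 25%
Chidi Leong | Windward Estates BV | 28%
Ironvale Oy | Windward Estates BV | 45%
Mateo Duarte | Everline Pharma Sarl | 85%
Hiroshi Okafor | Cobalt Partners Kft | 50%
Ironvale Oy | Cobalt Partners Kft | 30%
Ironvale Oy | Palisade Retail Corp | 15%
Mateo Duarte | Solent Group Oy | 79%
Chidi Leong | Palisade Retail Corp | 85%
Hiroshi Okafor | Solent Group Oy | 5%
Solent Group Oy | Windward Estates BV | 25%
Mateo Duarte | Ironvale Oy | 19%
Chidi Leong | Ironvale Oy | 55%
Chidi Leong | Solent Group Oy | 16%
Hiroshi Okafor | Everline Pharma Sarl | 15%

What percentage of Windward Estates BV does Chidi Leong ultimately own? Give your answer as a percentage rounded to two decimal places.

56.75%

Chidi reaches Windward along 3 paths.
Via Ironvale: 55% × 45% = 24.75%.
Direct stake: 28% = 28%.
Via Solent: 16% × 25% = 4%.
Total: 24.75% + 28% + 4% = 56.75%.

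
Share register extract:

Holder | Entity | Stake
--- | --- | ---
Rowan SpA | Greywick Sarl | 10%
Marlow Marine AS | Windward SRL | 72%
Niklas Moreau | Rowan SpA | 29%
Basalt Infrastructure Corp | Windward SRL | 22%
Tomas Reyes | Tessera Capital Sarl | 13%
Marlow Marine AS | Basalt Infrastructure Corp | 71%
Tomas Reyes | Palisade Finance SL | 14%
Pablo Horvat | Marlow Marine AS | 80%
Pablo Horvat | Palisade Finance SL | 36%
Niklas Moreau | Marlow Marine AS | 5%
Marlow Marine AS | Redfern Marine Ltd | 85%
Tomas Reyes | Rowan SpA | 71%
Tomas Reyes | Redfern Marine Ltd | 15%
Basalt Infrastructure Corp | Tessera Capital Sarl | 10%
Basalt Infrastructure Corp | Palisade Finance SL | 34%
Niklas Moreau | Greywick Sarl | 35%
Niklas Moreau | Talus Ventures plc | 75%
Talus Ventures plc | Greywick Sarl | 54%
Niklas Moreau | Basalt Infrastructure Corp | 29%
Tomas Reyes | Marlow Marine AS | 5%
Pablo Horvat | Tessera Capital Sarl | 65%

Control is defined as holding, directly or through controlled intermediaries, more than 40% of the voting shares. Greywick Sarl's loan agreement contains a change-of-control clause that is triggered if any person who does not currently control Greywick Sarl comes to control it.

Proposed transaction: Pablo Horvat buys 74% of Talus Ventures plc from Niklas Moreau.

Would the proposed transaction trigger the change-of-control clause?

The purchase adds only to Pablo's holdings (Niklas's stake shrinks), so Pablo is the only person who could newly come to control Greywick.
Pablo holds 80% of Marlow, so Pablo controls Marlow.
Marlow holds 85% of Redfern, so Pablo controls Redfern.
Marlow holds 71% of Basalt, so Pablo controls Basalt.
Basalt and Pablo together hold 10% + 65% = 75% of Tessera, so Pablo controls Tessera.
Basalt and Pablo together hold 34% + 36% = 70% of Palisade, so Pablo controls Palisade.
Marlow and Basalt together hold 72% + 22% = 94% of Windward, so Pablo controls Windward.
Neither Pablo nor any entity Pablo controls holds any voting interest in Greywick.
So before the transaction, Pablo does not control Greywick.
After the purchase, Pablo holds 74% of Talus directly, and Niklas's stake falls to 1%.
Pablo holds 74% of Talus, so Pablo controls Talus.
Talus holds 54% of Greywick, so Pablo controls Greywick.
Pablo did not control Greywick before and does after, so the clause is triggered.

Yes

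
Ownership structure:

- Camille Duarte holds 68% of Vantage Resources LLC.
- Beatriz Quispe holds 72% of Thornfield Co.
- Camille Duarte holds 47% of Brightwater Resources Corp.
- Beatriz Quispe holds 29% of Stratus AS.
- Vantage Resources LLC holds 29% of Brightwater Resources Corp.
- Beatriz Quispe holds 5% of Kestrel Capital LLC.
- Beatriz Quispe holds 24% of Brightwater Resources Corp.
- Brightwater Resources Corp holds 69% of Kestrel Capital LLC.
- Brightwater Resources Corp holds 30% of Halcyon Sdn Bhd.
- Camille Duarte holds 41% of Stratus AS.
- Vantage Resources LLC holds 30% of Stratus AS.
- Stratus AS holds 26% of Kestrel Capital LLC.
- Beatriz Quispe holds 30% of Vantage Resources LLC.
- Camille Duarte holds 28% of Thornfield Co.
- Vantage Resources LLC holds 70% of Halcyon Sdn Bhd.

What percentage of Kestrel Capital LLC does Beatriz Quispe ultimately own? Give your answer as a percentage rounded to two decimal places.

37.44%

Beatriz reaches Kestrel along 5 paths.
Via Stratus: 29% × 26% = 7.54%.
Via Vantage → Stratus: 30% × 30% × 26% = 2.34%.
Direct stake: 5% = 5%.
Via Vantage → Brightwater: 30% × 29% × 69% = 6.003%.
Via Brightwater: 24% × 69% = 16.56%.
Total: 7.54% + 2.34% + 5% + 6.003% + 16.56% = 37.443%.
Rounded: 37.44%.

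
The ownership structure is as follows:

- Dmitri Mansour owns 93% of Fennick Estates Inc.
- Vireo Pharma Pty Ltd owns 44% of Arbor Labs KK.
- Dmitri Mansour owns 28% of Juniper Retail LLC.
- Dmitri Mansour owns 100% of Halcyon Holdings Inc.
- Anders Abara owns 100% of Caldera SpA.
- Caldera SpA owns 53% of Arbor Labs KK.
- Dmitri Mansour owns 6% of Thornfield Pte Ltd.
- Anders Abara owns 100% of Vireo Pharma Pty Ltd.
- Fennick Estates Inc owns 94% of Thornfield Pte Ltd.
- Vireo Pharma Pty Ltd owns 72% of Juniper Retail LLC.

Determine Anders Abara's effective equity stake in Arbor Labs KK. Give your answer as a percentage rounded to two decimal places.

97.00%

Anders reaches Arbor along 2 paths.
Via Caldera: 100% × 53% = 53%.
Via Vireo: 100% × 44% = 44%.
Total: 53% + 44% = 97%.
Rounded: 97.00%.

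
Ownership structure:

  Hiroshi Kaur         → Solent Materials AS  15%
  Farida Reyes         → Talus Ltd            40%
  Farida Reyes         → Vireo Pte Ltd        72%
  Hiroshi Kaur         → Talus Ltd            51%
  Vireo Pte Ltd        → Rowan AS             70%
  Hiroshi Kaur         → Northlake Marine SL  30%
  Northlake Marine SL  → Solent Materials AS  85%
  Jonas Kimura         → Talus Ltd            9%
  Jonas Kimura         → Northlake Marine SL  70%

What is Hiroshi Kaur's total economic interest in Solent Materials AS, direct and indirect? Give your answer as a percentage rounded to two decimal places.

Hiroshi reaches Solent along 2 paths.
Direct stake: 15% = 15%.
Via Northlake: 30% × 85% = 25.5%.
Total: 15% + 25.5% = 40.5%.
Rounded: 40.50%.

40.50%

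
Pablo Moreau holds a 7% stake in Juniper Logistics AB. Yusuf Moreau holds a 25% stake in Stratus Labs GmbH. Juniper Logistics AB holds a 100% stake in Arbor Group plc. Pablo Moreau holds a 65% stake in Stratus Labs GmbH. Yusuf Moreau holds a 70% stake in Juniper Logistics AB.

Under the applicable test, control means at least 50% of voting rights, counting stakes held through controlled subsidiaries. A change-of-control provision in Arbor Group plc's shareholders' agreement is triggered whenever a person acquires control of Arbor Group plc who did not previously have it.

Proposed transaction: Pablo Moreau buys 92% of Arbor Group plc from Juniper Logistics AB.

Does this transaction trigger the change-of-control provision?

Yes

The purchase adds only to Pablo's holdings (Juniper's stake shrinks), so Pablo is the only person who could newly come to control Arbor.
Pablo holds 65% of Stratus, so Pablo controls Stratus.
Neither Pablo nor any entity Pablo controls holds any voting interest in Arbor.
So before the transaction, Pablo does not control Arbor.
After the purchase, Pablo holds 92% of Arbor directly, and Juniper's stake falls to 8%.
Pablo holds 92% of Arbor, so Pablo controls Arbor.
Pablo did not control Arbor before and does after, so the clause is triggered.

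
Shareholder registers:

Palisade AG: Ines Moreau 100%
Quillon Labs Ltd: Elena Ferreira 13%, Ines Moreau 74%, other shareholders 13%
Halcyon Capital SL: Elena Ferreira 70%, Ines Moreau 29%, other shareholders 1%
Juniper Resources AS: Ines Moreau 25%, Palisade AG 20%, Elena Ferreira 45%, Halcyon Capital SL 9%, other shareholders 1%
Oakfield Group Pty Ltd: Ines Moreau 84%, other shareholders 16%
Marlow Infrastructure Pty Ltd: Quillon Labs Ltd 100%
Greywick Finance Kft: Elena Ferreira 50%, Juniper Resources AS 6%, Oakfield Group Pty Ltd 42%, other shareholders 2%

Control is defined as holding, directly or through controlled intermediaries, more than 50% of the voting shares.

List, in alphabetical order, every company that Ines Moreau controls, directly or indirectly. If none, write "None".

Marlow Infrastructure Pty Ltd, Oakfield Group Pty Ltd, Palisade AG, Quillon Labs Ltd

Ines holds 100% of Palisade, so Ines controls Palisade.
Ines holds 74% of Quillon, so Ines controls Quillon.
Ines holds 84% of Oakfield, so Ines controls Oakfield.
Quillon holds 100% of Marlow, so Ines controls Marlow.
No other company's threshold is met.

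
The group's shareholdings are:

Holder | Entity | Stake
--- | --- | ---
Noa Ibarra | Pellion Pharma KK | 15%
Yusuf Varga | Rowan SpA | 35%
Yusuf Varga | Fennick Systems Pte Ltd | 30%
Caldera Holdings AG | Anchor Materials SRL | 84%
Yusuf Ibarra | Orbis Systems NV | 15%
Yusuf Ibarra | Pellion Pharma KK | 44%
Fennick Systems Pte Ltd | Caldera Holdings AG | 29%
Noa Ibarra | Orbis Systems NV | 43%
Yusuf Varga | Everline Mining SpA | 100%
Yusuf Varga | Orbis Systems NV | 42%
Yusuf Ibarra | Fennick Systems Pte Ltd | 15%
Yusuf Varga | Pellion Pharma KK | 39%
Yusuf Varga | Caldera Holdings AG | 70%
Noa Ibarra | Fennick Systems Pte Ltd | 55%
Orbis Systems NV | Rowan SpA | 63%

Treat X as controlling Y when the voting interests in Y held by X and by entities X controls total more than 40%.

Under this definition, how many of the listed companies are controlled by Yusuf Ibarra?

1

Yusuf Ibarra holds 44% of Pellion, so Yusuf Ibarra controls Pellion.
No other company's threshold is met.
Yusuf Ibarra controls 1 company.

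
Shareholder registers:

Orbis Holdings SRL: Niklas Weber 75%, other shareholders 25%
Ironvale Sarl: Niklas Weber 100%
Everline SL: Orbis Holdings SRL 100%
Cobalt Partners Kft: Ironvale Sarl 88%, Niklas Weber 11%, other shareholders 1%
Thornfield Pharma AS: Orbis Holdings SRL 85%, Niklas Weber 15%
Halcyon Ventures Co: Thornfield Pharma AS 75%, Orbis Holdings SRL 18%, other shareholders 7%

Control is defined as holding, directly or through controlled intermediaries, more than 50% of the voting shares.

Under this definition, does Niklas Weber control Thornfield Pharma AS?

Niklas holds 75% of Orbis, so Niklas controls Orbis.
Orbis and Niklas together hold 85% + 15% = 100% of Thornfield, so Niklas controls Thornfield.

Yes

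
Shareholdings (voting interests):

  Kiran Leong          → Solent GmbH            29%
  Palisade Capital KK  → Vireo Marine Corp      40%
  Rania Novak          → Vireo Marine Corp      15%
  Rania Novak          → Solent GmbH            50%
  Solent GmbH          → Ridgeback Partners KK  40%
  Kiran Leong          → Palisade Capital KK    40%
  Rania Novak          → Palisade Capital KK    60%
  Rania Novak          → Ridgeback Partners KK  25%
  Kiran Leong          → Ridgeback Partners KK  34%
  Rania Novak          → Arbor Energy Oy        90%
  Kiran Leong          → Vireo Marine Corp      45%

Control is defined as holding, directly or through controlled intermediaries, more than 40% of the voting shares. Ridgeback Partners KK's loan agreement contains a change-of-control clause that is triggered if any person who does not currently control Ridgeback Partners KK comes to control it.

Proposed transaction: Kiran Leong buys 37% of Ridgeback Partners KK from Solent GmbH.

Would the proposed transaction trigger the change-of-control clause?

Yes

The purchase adds only to Kiran's holdings (Solent's stake shrinks), so Kiran is the only person who could newly come to control Ridgeback.
Kiran holds 45% of Vireo, so Kiran controls Vireo.
In Ridgeback, Kiran's side holds only 34%, not > 40%.
So before the transaction, Kiran does not control Ridgeback.
After the purchase, Kiran's direct stake in Ridgeback rises to 34% + 37% = 71%, and Solent's stake falls to 3%.
Kiran holds 71% of Ridgeback, so Kiran controls Ridgeback.
Kiran did not control Ridgeback before and does after, so the clause is triggered.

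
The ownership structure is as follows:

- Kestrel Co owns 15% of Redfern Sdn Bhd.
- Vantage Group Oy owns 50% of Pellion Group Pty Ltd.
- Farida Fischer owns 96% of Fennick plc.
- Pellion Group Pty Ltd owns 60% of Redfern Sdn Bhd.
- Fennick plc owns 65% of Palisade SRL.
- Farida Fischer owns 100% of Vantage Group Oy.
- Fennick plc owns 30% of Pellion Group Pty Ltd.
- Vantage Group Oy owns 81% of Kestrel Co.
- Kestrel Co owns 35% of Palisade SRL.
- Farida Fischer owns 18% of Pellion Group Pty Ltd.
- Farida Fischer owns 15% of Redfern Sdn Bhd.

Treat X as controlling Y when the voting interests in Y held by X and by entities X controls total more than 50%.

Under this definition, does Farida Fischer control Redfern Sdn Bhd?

Farida holds 100% of Vantage, so Farida controls Vantage.
Vantage holds 81% of Kestrel, so Farida controls Kestrel.
Farida holds 96% of Fennick, so Farida controls Fennick.
Farida and Vantage and Fennick together hold 18% + 50% + 30% = 98% of Pellion, so Farida controls Pellion.
Kestrel and Farida and Pellion together hold 15% + 15% + 60% = 90% of Redfern, so Farida controls Redfern.

Yes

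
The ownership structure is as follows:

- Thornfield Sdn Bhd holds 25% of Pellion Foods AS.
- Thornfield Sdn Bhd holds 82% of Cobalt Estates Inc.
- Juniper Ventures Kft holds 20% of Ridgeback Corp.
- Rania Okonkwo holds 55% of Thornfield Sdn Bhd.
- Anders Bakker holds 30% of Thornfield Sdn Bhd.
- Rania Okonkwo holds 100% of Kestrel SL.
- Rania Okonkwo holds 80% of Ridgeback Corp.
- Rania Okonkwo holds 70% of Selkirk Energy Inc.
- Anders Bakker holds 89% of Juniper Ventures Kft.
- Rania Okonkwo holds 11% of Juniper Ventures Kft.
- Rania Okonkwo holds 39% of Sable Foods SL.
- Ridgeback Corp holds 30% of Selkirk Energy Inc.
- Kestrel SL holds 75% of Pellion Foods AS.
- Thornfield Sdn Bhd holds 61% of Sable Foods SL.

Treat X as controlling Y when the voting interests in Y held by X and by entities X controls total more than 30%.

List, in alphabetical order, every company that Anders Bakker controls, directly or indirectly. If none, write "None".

Anders holds 89% of Juniper, so Anders controls Juniper.
No other company's threshold is met.

Juniper Ventures Kft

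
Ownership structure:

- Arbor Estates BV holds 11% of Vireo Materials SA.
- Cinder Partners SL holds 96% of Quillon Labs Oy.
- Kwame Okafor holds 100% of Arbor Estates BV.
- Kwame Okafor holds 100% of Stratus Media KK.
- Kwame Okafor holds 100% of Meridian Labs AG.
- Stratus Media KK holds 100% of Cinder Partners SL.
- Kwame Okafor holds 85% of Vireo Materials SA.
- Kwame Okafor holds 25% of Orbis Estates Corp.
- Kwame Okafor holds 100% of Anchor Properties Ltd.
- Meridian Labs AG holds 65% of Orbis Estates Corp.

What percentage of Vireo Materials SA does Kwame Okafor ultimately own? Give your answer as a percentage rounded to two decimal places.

96.00%

Kwame reaches Vireo along 2 paths.
Via Arbor: 100% × 11% = 11%.
Direct stake: 85% = 85%.
Total: 11% + 85% = 96%.
Rounded: 96.00%.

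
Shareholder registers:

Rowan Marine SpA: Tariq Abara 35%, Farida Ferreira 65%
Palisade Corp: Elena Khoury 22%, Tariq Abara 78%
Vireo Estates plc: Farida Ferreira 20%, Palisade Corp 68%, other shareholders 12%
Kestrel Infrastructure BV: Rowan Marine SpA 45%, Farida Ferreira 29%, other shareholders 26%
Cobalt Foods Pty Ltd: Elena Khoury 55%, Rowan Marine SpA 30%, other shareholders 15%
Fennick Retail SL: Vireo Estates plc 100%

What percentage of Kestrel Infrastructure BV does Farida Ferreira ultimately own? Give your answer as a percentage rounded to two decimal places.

58.25%

Farida reaches Kestrel along 2 paths.
Via Rowan: 65% × 45% = 29.25%.
Direct stake: 29% = 29%.
Total: 29.25% + 29% = 58.25%.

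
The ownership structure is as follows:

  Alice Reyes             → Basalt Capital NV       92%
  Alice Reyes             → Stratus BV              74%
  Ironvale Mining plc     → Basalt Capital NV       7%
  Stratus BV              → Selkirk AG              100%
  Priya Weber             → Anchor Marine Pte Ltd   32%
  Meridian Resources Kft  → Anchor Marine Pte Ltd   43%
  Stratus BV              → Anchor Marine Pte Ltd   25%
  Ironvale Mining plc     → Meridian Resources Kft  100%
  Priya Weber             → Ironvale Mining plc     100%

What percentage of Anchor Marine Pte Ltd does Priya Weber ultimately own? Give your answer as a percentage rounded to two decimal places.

75.00%

Priya reaches Anchor along 2 paths.
Via Ironvale → Meridian: 100% × 100% × 43% = 43%.
Direct stake: 32% = 32%.
Total: 43% + 32% = 75%.
Rounded: 75.00%.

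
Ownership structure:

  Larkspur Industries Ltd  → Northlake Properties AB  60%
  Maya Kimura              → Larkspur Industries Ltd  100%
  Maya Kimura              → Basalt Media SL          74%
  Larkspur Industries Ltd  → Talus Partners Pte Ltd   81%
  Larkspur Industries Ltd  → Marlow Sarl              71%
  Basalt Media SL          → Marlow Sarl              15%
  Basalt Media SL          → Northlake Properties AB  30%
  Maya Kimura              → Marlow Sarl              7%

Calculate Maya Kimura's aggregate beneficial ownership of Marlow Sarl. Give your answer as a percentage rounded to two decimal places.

Maya reaches Marlow along 3 paths.
Direct stake: 7% = 7%.
Via Larkspur: 100% × 71% = 71%.
Via Basalt: 74% × 15% = 11.1%.
Total: 7% + 71% + 11.1% = 89.1%.
Rounded: 89.10%.

89.10%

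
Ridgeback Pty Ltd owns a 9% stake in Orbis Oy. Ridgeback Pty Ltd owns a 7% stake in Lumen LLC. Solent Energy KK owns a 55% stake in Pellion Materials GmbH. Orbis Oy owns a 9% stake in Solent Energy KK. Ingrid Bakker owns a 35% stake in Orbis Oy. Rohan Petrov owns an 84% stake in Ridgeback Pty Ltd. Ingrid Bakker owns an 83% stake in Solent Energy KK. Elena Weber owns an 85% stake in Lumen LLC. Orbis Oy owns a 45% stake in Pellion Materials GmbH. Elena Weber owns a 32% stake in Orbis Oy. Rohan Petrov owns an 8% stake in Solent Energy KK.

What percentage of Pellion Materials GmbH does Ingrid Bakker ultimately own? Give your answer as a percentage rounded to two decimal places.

Ingrid reaches Pellion along 3 paths.
Via Orbis → Solent: 35% × 9% × 55% = 1.7325%.
Via Solent: 83% × 55% = 45.65%.
Via Orbis: 35% × 45% = 15.75%.
Total: 1.7325% + 45.65% + 15.75% = 63.1325%.
Rounded: 63.13%.

63.13%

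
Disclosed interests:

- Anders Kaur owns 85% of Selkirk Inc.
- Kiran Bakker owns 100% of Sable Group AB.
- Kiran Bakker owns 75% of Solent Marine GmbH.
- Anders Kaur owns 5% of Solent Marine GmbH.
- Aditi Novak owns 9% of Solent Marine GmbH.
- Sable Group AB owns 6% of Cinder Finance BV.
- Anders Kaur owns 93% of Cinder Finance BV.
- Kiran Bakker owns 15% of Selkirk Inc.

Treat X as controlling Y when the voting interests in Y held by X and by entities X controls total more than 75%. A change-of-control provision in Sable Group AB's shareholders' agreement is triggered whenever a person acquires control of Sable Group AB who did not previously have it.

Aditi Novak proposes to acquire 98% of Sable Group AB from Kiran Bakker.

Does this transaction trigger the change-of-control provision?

Yes

The purchase adds only to Aditi's holdings (Kiran's stake shrinks), so Aditi is the only person who could newly come to control Sable.
Aditi's largest direct stake is 9% in Solent, which does not meet the threshold, so Aditi controls no company.
Neither Aditi nor any entity Aditi controls holds any voting interest in Sable.
So before the transaction, Aditi does not control Sable.
After the purchase, Aditi holds 98% of Sable directly, and Kiran's stake falls to 2%.
Aditi holds 98% of Sable, so Aditi controls Sable.
Aditi did not control Sable before and does after, so the clause is triggered.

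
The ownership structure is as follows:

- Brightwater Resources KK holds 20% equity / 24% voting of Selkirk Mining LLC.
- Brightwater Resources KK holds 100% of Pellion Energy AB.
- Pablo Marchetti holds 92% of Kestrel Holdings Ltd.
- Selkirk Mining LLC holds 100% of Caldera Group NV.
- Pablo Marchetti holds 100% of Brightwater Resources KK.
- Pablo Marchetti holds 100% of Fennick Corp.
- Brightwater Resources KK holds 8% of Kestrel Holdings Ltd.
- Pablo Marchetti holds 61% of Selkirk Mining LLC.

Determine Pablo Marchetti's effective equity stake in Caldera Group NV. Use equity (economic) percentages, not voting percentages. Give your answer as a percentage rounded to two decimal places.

81.00%

Pablo reaches Caldera along 2 paths.
Via Brightwater → Selkirk: 100% × 20% × 100% = 20%.
Via Selkirk: 61% × 100% = 61%.
Total: 20% + 61% = 81%.
Rounded: 81.00%.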